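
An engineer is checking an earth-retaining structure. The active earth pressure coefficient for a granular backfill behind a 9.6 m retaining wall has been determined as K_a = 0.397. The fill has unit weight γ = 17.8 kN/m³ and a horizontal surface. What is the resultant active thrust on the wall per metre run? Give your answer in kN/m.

326 kN/m

P = ½ K_a γ H² = 0.5 × 0.397 × 17.8 × 9.6² = 325.6 kN/m.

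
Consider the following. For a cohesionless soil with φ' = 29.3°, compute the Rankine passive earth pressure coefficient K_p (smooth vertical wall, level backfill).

K_p = (1 + sin φ)/(1 − sin φ) = tan²(45° + 29.3°/2) = 2.917.

2.92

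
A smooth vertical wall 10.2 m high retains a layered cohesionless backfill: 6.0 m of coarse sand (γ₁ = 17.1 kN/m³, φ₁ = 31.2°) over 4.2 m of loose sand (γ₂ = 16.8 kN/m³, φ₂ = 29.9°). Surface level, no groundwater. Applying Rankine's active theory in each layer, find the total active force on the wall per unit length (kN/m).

K_a1 = tan²(45°−31.2°/2) = 0.3175; K_a2 = tan²(45°−29.9°/2) = 0.3347.
Layer 1: σ at base = K_a1 γ₁ h₁ = 32.58 kPa; P₁ = ½×32.58×6.0 = 97.73.
Layer 2: σ_v at top = γ₁h₁ = 102.6; σ_h top = K_a2×102.6 = 34.34; σ_h base = K_a2×(102.6+16.8×4.2) = 57.95.
P₂ = ½(34.34+57.95)×4.2 = 193.8. Total P_a = 97.73+193.8 = 291.5 kN/m.

292 kN/m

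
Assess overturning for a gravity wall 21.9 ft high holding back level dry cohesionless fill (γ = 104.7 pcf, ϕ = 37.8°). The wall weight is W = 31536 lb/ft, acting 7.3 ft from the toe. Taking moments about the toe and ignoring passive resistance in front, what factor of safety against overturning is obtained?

K_a = tan²(45° − 37.8°/2) = 0.2400.
P_a = ½K_aγH² = 0.5×0.2400×104.7×21.9² = 6026 lb/ft, acting at H/3 = 7.300 ft above the base.
Overturning moment M_o = P_a × H/3 = 6026 × 7.300 = 43990.
Resisting moment M_r = W × 7.3 = 31536 × 7.3 = 230200.
FS_overturning = M_r/M_o = 230200/43990 = 5.234.

5.23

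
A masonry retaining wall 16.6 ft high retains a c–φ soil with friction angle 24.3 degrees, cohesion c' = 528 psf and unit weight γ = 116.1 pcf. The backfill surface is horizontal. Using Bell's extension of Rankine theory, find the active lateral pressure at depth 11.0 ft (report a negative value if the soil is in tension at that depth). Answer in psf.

-149 psf

K_a = (1 − sin φ)/(1 + sin φ) = 0.4169.
σ_a = K_a γ z − 2c√K_a = 0.4169×116.1×11.0 − 2×528×0.6457 = -149.4 psf.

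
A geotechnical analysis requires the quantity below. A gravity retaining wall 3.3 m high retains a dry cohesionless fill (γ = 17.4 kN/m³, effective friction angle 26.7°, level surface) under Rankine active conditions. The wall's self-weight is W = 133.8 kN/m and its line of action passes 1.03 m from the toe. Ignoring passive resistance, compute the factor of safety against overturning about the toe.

3.48

K_a = tan²(45° − 26.7°/2) = 0.3800.
P_a = ½K_aγH² = 0.5×0.3800×17.4×3.3² = 36.00 kN/m, acting at H/3 = 1.100 m above the base.
Overturning moment M_o = P_a × H/3 = 36.00 × 1.100 = 39.60.
Resisting moment M_r = W × 1.03 = 133.8 × 1.03 = 137.8.
FS_overturning = M_r/M_o = 137.8/39.60 = 3.480.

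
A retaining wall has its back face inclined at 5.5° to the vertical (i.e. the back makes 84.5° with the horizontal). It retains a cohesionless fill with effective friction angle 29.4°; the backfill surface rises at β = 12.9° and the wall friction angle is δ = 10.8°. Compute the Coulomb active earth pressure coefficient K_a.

0.425

K_a = sin²(α+φ) / [sin²α · sin(α−δ) · (1 + √{sin(φ+δ)sin(φ−β) / (sin(α−δ)sin(α+β))})²].
With α = 84.5°, φ = 29.4°, δ = 10.8°, β = 12.9°: K_a = 0.4245.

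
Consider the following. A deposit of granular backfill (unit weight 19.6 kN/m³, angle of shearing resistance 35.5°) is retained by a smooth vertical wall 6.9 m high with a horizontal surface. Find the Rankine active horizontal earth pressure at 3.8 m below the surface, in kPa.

19.8 kPa

K_a = (1 − sin φ)/(1 + sin φ) = 0.2653.
σ_h = K_a γ z = 0.2653 × 19.6 × 3.8 = 19.76 kPa.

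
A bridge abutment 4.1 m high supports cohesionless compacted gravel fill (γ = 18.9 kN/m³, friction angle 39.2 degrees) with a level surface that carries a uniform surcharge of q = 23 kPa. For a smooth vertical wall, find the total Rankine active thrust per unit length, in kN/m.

57.1 kN/m

K_a = tan²(45° − φ/2) = 0.2255.
Soil triangle: ½ K_a γ H² = 0.5×0.2255×18.9×4.1² = 35.82 kN/m.
Surcharge rectangle: K_a q H = 0.2255×23×4.1 = 21.26 kN/m.
Total = 35.82 + 21.26 = 57.08 kN/m.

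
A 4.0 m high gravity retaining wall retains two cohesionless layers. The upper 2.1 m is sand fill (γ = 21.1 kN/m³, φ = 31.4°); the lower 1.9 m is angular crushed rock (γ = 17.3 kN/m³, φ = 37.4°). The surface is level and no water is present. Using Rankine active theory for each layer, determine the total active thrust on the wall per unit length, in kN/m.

K_a1 = tan²(45°−31.4°/2) = 0.3149; K_a2 = tan²(45°−37.4°/2) = 0.2443.
Layer 1: σ at base = K_a1 γ₁ h₁ = 13.95 kPa; P₁ = ½×13.95×2.1 = 14.65.
Layer 2: σ_v at top = γ₁h₁ = 44.31; σ_h top = K_a2×44.31 = 10.82; σ_h base = K_a2×(44.31+17.3×1.9) = 18.85.
P₂ = ½(10.82+18.85)×1.9 = 28.19. Total P_a = 14.65+28.19 = 42.84 kN/m.

42.8 kN/m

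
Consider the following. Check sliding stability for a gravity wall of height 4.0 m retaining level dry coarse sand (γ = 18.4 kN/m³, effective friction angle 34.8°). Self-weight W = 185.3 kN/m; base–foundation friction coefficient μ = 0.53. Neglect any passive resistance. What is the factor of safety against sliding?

2.44

K_a = tan²(45° − 34.8°/2) = 0.2733.
P_a = ½K_aγH² = 0.5×0.2733×18.4×4.0² = 40.23 kN/m, acting at H/3 = 1.333 m above the base.
FS_sliding = μW / P_a = 0.53×185.3 / 40.23 = 2.441.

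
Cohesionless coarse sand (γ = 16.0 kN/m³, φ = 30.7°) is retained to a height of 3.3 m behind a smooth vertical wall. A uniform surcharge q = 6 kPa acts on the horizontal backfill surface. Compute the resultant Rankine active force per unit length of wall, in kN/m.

K_a = tan²(45° − φ/2) = 0.3240.
Soil triangle: ½ K_a γ H² = 0.5×0.3240×16.0×3.3² = 28.23 kN/m.
Surcharge rectangle: K_a q H = 0.3240×6×3.3 = 6.416 kN/m.
Total = 28.23 + 6.416 = 34.64 kN/m.

34.6 kN/m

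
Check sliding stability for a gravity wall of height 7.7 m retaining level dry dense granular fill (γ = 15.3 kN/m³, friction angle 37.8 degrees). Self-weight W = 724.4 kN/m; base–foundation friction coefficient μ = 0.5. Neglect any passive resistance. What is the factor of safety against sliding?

3.33

K_a = tan²(45° − 37.8°/2) = 0.2400.
P_a = ½K_aγH² = 0.5×0.2400×15.3×7.7² = 108.9 kN/m, acting at H/3 = 2.567 m above the base.
FS_sliding = μW / P_a = 0.5×724.4 / 108.9 = 3.327.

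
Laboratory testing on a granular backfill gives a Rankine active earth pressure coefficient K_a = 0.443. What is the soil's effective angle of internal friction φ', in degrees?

22.7°

K_a = tan²(45° − φ/2) ⇒ 45° − φ/2 = arctan(√0.443) = 33.65°.
φ = 2(45° − 33.65°) = 22.71°.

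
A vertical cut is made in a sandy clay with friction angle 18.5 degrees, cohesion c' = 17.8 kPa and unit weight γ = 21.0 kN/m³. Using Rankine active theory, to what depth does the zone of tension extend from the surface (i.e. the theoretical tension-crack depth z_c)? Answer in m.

K_a = tan²(45° − 18.5°/2) = 0.5183; √K_a = 0.7199.
The active pressure is zero where K_a γ z = 2c√K_a, so z_c = 2c/(γ√K_a) = 2×17.8/(21.0×0.7199) = 2.355 m.

2.35 m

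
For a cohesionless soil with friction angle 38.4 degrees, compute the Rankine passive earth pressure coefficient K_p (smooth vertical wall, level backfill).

K_p = (1 + sin φ)/(1 − sin φ) = tan²(45° + 38.4°/2) = 4.279.

4.28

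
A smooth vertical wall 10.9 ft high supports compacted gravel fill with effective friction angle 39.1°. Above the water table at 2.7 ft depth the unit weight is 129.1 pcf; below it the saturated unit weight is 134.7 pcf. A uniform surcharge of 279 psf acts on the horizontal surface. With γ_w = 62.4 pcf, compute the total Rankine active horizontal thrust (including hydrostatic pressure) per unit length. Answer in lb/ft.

4090 lb/ft

K_a = tan²(45° − φ/2) = 0.2265.
γ' = 134.7 − 62.4 = 72.30 pcf. h₂ = H − d_w = 8.2 ft.
σ'_h: at surface K_a·q = 63.19; at WT K_a(q+γd_w) = 142.1; at base K_a(q+γd_w+γ'h₂) = 276.4 psf.
P₁ = ½(63.19+142.1)×2.7 = 277.2; P₂ = ½(142.1+276.4)×8.2 = 1716; P_w = ½γ_w h₂² = 2098.
Total = 277.2+1716+2098 = 4091 lb/ft.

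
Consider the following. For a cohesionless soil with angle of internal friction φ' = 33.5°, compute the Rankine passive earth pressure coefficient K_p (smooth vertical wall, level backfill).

K_p = (1 + sin φ)/(1 − sin φ) = tan²(45° + 33.5°/2) = 3.464.

3.46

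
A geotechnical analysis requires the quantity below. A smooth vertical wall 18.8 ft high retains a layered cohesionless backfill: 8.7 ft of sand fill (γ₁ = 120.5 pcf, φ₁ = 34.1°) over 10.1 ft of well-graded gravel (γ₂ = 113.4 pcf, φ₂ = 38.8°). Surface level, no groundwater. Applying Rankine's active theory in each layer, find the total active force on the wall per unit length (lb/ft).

K_a1 = tan²(45°−34.1°/2) = 0.2815; K_a2 = tan²(45°−38.8°/2) = 0.2296.
Layer 1: σ at base = K_a1 γ₁ h₁ = 295.1 psf; P₁ = ½×295.1×8.7 = 1284.
Layer 2: σ_v at top = γ₁h₁ = 1048; σ_h top = K_a2×1048 = 240.7; σ_h base = K_a2×(1048+113.4×10.1) = 503.6.
P₂ = ½(240.7+503.6)×10.1 = 3758. Total P_a = 1284+3758 = 5042 lb/ft.

5040 lb/ft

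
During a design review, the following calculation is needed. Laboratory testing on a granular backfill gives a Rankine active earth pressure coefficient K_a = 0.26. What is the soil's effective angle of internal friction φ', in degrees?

K_a = tan²(45° − φ/2) ⇒ 45° − φ/2 = arctan(√0.26) = 27.02°.
φ = 2(45° − 27.02°) = 35.97°.

36.0°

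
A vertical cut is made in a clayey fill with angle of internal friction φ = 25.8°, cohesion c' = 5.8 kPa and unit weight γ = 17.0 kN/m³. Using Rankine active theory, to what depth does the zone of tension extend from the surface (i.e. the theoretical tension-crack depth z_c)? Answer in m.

1.09 m

K_a = tan²(45° − 25.8°/2) = 0.3935; √K_a = 0.6273.
The active pressure is zero where K_a γ z = 2c√K_a, so z_c = 2c/(γ√K_a) = 2×5.8/(17.0×0.6273) = 1.088 m.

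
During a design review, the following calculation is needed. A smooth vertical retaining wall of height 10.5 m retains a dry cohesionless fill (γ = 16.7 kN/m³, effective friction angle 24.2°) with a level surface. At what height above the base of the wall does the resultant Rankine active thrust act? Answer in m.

3.50 m

K_a = 0.4185.
The pressure distribution is triangular, so the resultant acts at H/3 above the base = 10.5/3 = 3.500 m.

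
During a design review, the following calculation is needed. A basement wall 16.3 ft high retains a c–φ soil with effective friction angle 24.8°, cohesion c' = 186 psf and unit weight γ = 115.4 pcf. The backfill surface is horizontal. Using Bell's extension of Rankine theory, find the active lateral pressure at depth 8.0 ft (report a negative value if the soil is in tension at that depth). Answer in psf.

140 psf

K_a = (1 − sin φ)/(1 + sin φ) = 0.4090.
σ_a = K_a γ z − 2c√K_a = 0.4090×115.4×8.0 − 2×186×0.6395 = 139.7 psf.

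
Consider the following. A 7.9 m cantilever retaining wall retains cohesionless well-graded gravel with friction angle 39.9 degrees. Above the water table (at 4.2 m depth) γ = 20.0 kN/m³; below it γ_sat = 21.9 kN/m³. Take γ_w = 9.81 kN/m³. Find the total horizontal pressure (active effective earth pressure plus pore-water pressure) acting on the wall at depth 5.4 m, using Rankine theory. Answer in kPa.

K_a = (1 − sin φ)/(1 + sin φ) = 0.2184.
γ' = 21.9 − 9.81 = 12.09 kN/m³.
Effective vertical stress at 5.4 m: σ'_v = 20.0×4.2 + 12.09×1.20 = 98.51 kPa.
σ'_h = K_a σ'_v = 0.2184 × 98.51 = 21.52 kPa; u = γ_w × 1.20 = 11.77 kPa.
Total σ_h = 21.52 + 11.77 = 33.29 kPa.

33.3 kPa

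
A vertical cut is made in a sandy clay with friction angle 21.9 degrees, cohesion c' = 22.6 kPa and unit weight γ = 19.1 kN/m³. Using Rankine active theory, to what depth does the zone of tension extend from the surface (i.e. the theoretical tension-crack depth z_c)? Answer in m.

K_a = tan²(45° − 21.9°/2) = 0.4567; √K_a = 0.6758.
The active pressure is zero where K_a γ z = 2c√K_a, so z_c = 2c/(γ√K_a) = 2×22.6/(19.1×0.6758) = 3.502 m.

3.50 m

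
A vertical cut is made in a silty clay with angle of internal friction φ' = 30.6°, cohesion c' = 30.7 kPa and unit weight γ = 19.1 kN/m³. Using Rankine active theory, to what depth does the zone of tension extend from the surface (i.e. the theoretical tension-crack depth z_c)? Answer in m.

K_a = tan²(45° − 30.6°/2) = 0.3253; √K_a = 0.5704.
The active pressure is zero where K_a γ z = 2c√K_a, so z_c = 2c/(γ√K_a) = 2×30.7/(19.1×0.5704) = 5.636 m.

5.64 m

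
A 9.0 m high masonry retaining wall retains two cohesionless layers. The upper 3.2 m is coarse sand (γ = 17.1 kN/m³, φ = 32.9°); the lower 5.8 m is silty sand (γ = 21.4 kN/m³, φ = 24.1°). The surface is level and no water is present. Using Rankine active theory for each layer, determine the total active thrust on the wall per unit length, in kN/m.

K_a1 = tan²(45°−32.9°/2) = 0.2960; K_a2 = tan²(45°−24.1°/2) = 0.4201.
Layer 1: σ at base = K_a1 γ₁ h₁ = 16.20 kPa; P₁ = ½×16.20×3.2 = 25.92.
Layer 2: σ_v at top = γ₁h₁ = 54.72; σ_h top = K_a2×54.72 = 22.99; σ_h base = K_a2×(54.72+21.4×5.8) = 75.13.
P₂ = ½(22.99+75.13)×5.8 = 284.6. Total P_a = 25.92+284.6 = 310.5 kN/m.

310 kN/m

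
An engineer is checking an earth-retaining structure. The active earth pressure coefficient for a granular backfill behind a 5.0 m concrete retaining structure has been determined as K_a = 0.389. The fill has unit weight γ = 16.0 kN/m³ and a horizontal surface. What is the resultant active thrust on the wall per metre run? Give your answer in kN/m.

77.8 kN/m

P = ½ K_a γ H² = 0.5 × 0.389 × 16.0 × 5.0² = 77.80 kN/m.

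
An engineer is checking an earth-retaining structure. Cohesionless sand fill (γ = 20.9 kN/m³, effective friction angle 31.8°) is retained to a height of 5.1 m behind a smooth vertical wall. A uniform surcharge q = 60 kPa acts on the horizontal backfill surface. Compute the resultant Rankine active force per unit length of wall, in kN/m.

179 kN/m

K_a = tan²(45° − φ/2) = 0.3098.
Soil triangle: ½ K_a γ H² = 0.5×0.3098×20.9×5.1² = 84.20 kN/m.
Surcharge rectangle: K_a q H = 0.3098×60×5.1 = 94.80 kN/m.
Total = 84.20 + 94.80 = 179.0 kN/m.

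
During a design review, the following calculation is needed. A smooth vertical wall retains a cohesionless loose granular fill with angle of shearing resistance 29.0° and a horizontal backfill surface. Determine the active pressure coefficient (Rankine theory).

0.347

K_a = tan²(45° − φ/2) = tan²(30.50°) = 0.3470.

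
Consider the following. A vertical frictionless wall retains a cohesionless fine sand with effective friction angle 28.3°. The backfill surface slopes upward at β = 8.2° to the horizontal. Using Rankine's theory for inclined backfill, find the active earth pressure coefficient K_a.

0.369

K_a = cos β · (cos β − √(cos²β − cos²φ)) / (cos β + √(cos²β − cos²φ)).
cos β = 0.9898, cos φ = 0.8805, √(cos²β − cos²φ) = 0.4521.
K_a = 0.9898 × (0.9898 − 0.4521)/(0.9898 + 0.4521) = 0.3691.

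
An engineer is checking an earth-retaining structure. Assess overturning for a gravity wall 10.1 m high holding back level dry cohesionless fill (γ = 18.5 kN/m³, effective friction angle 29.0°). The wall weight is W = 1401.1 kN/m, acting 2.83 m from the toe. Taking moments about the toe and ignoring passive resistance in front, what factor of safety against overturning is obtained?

K_a = tan²(45° − 29.0°/2) = 0.3470.
P_a = ½K_aγH² = 0.5×0.3470×18.5×10.1² = 327.4 kN/m, acting at H/3 = 3.367 m above the base.
Overturning moment M_o = P_a × H/3 = 327.4 × 3.367 = 1102.
Resisting moment M_r = W × 2.83 = 1401.1 × 2.83 = 3965.
FS_overturning = M_r/M_o = 3965/1102 = 3.597.

3.60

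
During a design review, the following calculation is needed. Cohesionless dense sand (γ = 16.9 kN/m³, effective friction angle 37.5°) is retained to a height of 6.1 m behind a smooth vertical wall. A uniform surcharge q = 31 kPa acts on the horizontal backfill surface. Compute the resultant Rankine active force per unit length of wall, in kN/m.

122 kN/m

K_a = tan²(45° − φ/2) = 0.2432.
Soil triangle: ½ K_a γ H² = 0.5×0.2432×16.9×6.1² = 76.47 kN/m.
Surcharge rectangle: K_a q H = 0.2432×31×6.1 = 45.99 kN/m.
Total = 76.47 + 45.99 = 122.5 kN/m.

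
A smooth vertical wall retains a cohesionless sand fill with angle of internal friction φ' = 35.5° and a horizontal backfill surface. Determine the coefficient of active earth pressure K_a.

0.265

K_a = (1 − sin φ)/(1 + sin φ) = (1 − sin 35.5°)/(1 + sin 35.5°) = 0.2653.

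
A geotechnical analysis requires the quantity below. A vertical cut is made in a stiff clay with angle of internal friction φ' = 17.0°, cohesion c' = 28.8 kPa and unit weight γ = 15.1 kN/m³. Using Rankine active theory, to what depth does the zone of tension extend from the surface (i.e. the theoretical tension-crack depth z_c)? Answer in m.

5.16 m

K_a = tan²(45° − 17.0°/2) = 0.5475; √K_a = 0.7400.
The active pressure is zero where K_a γ z = 2c√K_a, so z_c = 2c/(γ√K_a) = 2×28.8/(15.1×0.7400) = 5.155 m.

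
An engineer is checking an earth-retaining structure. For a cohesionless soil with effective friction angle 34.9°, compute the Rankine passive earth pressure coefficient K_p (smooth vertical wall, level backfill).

K_p = (1 + sin φ)/(1 − sin φ) = tan²(45° + 34.9°/2) = 3.674.

3.67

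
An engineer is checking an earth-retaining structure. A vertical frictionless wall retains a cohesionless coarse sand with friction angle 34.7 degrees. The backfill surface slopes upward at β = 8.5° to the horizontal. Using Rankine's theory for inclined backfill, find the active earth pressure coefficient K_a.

K_a = cos β · (cos β − √(cos²β − cos²φ)) / (cos β + √(cos²β − cos²φ)).
cos β = 0.9890, cos φ = 0.8221, √(cos²β − cos²φ) = 0.5498.
K_a = 0.9890 × (0.9890 − 0.5498)/(0.9890 + 0.5498) = 0.2823.

0.282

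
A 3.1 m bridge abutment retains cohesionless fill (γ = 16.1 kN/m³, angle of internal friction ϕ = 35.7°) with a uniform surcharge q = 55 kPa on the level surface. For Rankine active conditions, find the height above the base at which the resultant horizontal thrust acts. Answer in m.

K_a = 0.2630.
Triangular part P₁ = ½K_aγH² = 20.35 at H/3 = 1.033 m; rectangular part P₂ = K_a q H = 44.84 at H/2 = 1.550 m.
ȳ = (P₁·1.033 + P₂·1.550)/(P₁+P₂) = 1.389 m.

1.39 m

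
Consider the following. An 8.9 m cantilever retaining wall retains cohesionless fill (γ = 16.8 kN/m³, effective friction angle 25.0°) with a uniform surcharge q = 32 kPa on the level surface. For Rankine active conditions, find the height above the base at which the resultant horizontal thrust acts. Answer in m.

K_a = 0.4059.
Triangular part P₁ = ½K_aγH² = 270.0 at H/3 = 2.967 m; rectangular part P₂ = K_a q H = 115.6 at H/2 = 4.450 m.
ȳ = (P₁·2.967 + P₂·4.450)/(P₁+P₂) = 3.411 m.

3.41 m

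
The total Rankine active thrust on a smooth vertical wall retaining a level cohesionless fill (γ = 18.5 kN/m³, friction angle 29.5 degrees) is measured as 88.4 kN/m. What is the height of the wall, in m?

5.30 m

K_a = 0.3401. P_a = ½ K_a γ H² ⇒ H = √(2P_a/(K_a γ)).
H = √(2×88.4/(0.3401×18.5)) = 5.301 m.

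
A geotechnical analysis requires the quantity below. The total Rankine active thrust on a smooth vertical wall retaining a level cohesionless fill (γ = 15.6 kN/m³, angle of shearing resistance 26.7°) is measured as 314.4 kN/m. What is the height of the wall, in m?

10.3 m

K_a = 0.3800. P_a = ½ K_a γ H² ⇒ H = √(2P_a/(K_a γ)).
H = √(2×314.4/(0.3800×15.6)) = 10.30 m.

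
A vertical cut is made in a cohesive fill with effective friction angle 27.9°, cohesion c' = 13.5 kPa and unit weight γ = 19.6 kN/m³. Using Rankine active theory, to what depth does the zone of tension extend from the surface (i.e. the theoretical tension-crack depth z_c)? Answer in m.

K_a = tan²(45° − 27.9°/2) = 0.3625; √K_a = 0.6020.
The active pressure is zero where K_a γ z = 2c√K_a, so z_c = 2c/(γ√K_a) = 2×13.5/(19.6×0.6020) = 2.288 m.

2.29 m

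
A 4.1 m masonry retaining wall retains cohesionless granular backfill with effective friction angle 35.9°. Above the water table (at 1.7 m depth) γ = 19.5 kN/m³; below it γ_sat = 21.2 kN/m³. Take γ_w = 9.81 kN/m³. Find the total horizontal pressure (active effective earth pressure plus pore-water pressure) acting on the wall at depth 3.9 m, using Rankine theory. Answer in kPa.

K_a = (1 − sin φ)/(1 + sin φ) = 0.2607.
γ' = 21.2 − 9.81 = 11.39 kN/m³.
Effective vertical stress at 3.9 m: σ'_v = 19.5×1.7 + 11.39×2.20 = 58.21 kPa.
σ'_h = K_a σ'_v = 0.2607 × 58.21 = 15.18 kPa; u = γ_w × 2.20 = 21.58 kPa.
Total σ_h = 15.18 + 21.58 = 36.76 kPa.

36.8 kPa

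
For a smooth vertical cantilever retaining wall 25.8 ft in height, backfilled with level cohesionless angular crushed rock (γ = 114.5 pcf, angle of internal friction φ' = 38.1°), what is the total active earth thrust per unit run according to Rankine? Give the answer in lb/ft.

9030 lb/ft

K_a = tan²(45° − φ/2) = 0.2368.
P_a = ½ K_a γ H² = 0.5 × 0.2368 × 114.5 × 25.8² = 9025 lb/ft.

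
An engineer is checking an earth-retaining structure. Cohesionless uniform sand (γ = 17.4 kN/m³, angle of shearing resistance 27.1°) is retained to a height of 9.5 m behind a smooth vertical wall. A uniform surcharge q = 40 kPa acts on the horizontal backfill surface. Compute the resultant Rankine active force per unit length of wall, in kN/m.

K_a = tan²(45° − φ/2) = 0.3741.
Soil triangle: ½ K_a γ H² = 0.5×0.3741×17.4×9.5² = 293.7 kN/m.
Surcharge rectangle: K_a q H = 0.3741×40×9.5 = 142.1 kN/m.
Total = 293.7 + 142.1 = 435.8 kN/m.

436 kN/m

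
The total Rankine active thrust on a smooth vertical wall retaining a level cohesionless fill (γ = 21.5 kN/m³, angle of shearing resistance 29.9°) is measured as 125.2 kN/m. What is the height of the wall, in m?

K_a = 0.3347. P_a = ½ K_a γ H² ⇒ H = √(2P_a/(K_a γ)).
H = √(2×125.2/(0.3347×21.5)) = 5.899 m.

5.90 m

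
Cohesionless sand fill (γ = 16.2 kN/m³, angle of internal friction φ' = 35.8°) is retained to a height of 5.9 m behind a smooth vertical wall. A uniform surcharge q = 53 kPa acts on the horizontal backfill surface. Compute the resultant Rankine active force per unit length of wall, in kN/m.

K_a = tan²(45° − φ/2) = 0.2619.
Soil triangle: ½ K_a γ H² = 0.5×0.2619×16.2×5.9² = 73.84 kN/m.
Surcharge rectangle: K_a q H = 0.2619×53×5.9 = 81.88 kN/m.
Total = 73.84 + 81.88 = 155.7 kN/m.

156 kN/m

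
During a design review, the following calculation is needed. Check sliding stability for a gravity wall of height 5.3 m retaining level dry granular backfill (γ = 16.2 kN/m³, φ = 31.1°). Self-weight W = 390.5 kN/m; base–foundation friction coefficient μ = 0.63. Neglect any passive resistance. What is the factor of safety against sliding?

K_a = tan²(45° − 31.1°/2) = 0.3188.
P_a = ½K_aγH² = 0.5×0.3188×16.2×5.3² = 72.54 kN/m, acting at H/3 = 1.767 m above the base.
FS_sliding = μW / P_a = 0.63×390.5 / 72.54 = 3.392.

3.39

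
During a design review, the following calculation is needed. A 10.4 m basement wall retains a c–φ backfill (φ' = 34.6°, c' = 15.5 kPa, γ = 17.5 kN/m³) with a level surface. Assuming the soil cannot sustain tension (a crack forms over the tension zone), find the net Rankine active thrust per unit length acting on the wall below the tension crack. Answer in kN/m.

119 kN/m

K_a = 0.2756; √K_a = 0.5250.
Tension-crack depth z_c = 2c/(γ√K_a) = 2×15.5/(17.5×0.5250) = 3.374 m.
σ_a at base = K_a γ H − 2c√K_a = 0.2756×17.5×10.4 − 2×15.5×0.5250 = 33.89 kPa.
P_a = ½ × 33.89 × (H − z_c) = 0.5×33.89×7.026 = 119.1 kN/m.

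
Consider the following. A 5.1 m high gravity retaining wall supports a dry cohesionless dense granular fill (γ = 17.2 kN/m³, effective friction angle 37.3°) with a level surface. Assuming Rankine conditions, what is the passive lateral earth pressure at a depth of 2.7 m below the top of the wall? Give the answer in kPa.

189 kPa

K_p = (1 + sin φ)/(1 − sin φ) = 4.076.
σ_h = K_p γ z = 4.076 × 17.2 × 2.7 = 189.3 kPa.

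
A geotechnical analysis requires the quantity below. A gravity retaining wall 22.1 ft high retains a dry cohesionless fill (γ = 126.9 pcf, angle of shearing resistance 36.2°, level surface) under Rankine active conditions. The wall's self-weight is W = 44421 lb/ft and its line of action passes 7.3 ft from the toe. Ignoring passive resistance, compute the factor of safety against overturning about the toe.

K_a = tan²(45° − 36.2°/2) = 0.2574.
P_a = ½K_aγH² = 0.5×0.2574×126.9×22.1² = 7976 lb/ft, acting at H/3 = 7.367 ft above the base.
Overturning moment M_o = P_a × H/3 = 7976 × 7.367 = 58760.
Resisting moment M_r = W × 7.3 = 44421 × 7.3 = 324300.
FS_overturning = M_r/M_o = 324300/58760 = 5.519.

5.52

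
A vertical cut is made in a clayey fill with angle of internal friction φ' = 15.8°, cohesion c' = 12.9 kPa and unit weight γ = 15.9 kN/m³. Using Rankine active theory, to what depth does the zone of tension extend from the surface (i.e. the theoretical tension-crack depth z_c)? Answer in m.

K_a = tan²(45° − 15.8°/2) = 0.5720; √K_a = 0.7563.
The active pressure is zero where K_a γ z = 2c√K_a, so z_c = 2c/(γ√K_a) = 2×12.9/(15.9×0.7563) = 2.146 m.

2.15 m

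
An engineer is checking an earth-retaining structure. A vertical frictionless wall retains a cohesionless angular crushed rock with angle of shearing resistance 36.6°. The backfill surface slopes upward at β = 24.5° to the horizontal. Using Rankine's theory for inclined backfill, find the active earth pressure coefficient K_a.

0.327

K_a = cos β · (cos β − √(cos²β − cos²φ)) / (cos β + √(cos²β − cos²φ)).
cos β = 0.9100, cos φ = 0.8028, √(cos²β − cos²φ) = 0.4284.
K_a = 0.9100 × (0.9100 − 0.4284)/(0.9100 + 0.4284) = 0.3274.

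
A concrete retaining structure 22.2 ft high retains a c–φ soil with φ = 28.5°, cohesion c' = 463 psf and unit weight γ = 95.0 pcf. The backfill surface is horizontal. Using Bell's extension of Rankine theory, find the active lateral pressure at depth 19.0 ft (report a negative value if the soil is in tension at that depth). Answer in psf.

K_a = (1 − sin φ)/(1 + sin φ) = 0.3540.
σ_a = K_a γ z − 2c√K_a = 0.3540×95.0×19.0 − 2×463×0.5949 = 87.97 psf.

88.0 psf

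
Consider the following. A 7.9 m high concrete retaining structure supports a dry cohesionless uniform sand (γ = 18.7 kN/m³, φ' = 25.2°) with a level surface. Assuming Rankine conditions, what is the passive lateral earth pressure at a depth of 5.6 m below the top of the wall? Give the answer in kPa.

260 kPa

K_p = (1 + sin φ)/(1 − sin φ) = 2.483.
σ_h = K_p γ z = 2.483 × 18.7 × 5.6 = 260.0 kPa.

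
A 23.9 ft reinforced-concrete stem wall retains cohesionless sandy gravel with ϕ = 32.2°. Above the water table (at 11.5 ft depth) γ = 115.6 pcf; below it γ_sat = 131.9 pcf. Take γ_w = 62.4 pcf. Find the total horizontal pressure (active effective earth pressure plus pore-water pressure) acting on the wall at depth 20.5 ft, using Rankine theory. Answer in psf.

K_a = (1 − sin φ)/(1 + sin φ) = 0.3047.
γ' = 131.9 − 62.4 = 69.50 pcf.
Effective vertical stress at 20.5 ft: σ'_v = 115.6×11.5 + 69.50×9.00 = 1955 psf.
σ'_h = K_a σ'_v = 0.3047 × 1955 = 595.7 psf; u = γ_w × 9.00 = 561.6 psf.
Total σ_h = 595.7 + 561.6 = 1157 psf.

1160 psf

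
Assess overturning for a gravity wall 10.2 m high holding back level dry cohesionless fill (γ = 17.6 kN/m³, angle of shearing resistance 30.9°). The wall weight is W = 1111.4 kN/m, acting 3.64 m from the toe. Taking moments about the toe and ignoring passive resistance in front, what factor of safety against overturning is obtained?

4.04

K_a = tan²(45° − 30.9°/2) = 0.3214.
P_a = ½K_aγH² = 0.5×0.3214×17.6×10.2² = 294.3 kN/m, acting at H/3 = 3.400 m above the base.
Overturning moment M_o = P_a × H/3 = 294.3 × 3.400 = 1000.
Resisting moment M_r = W × 3.64 = 1111.4 × 3.64 = 4045.
FS_overturning = M_r/M_o = 4045/1000 = 4.044.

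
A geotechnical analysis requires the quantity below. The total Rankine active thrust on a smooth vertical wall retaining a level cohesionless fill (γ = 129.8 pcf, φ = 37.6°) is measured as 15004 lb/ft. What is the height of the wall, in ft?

K_a = 0.2421. P_a = ½ K_a γ H² ⇒ H = √(2P_a/(K_a γ)).
H = √(2×15004/(0.2421×129.8)) = 30.90 ft.

30.9 ft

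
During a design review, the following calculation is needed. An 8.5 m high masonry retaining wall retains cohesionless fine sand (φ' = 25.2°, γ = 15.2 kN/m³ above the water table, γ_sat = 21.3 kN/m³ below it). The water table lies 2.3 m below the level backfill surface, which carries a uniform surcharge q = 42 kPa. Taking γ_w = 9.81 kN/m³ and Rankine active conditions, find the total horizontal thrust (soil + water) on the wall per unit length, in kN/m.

525 kN/m

K_a = tan²(45° − φ/2) = 0.4027.
γ' = 21.3 − 9.81 = 11.49 kN/m³. h₂ = H − d_w = 6.2 m.
σ'_h: at surface K_a·q = 16.92; at WT K_a(q+γd_w) = 30.99; at base K_a(q+γd_w+γ'h₂) = 59.69 kPa.
P₁ = ½(16.92+30.99)×2.3 = 55.10; P₂ = ½(30.99+59.69)×6.2 = 281.1; P_w = ½γ_w h₂² = 188.5.
Total = 55.10+281.1+188.5 = 524.8 kN/m.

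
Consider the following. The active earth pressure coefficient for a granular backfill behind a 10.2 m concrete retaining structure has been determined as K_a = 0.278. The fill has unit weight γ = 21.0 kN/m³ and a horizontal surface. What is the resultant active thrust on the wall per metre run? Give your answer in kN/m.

304 kN/m

P = ½ K_a γ H² = 0.5 × 0.278 × 21.0 × 10.2² = 303.7 kN/m.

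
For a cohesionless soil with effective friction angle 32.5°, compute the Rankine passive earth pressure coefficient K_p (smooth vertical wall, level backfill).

K_p = (1 + sin φ)/(1 − sin φ) = tan²(45° + 32.5°/2) = 3.322.

3.32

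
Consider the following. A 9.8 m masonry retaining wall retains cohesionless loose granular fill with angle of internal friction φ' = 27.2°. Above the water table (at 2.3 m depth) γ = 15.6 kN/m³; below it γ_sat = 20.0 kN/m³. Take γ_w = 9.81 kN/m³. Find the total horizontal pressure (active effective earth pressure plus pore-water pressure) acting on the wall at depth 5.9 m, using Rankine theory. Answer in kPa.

62.4 kPa

K_a = (1 − sin φ)/(1 + sin φ) = 0.3726.
γ' = 20.0 − 9.81 = 10.19 kN/m³.
Effective vertical stress at 5.9 m: σ'_v = 15.6×2.3 + 10.19×3.60 = 72.56 kPa.
σ'_h = K_a σ'_v = 0.3726 × 72.56 = 27.04 kPa; u = γ_w × 3.60 = 35.32 kPa.
Total σ_h = 27.04 + 35.32 = 62.35 kPa.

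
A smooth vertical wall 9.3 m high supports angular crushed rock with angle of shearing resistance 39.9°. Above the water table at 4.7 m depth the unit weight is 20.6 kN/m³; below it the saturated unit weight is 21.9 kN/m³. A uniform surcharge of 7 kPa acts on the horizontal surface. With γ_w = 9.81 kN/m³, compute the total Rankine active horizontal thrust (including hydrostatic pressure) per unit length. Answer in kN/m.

293 kN/m

K_a = tan²(45° − φ/2) = 0.2184.
γ' = 21.9 − 9.81 = 12.09 kN/m³. h₂ = H − d_w = 4.6 m.
σ'_h: at surface K_a·q = 1.529; at WT K_a(q+γd_w) = 22.68; at base K_a(q+γd_w+γ'h₂) = 34.83 kPa.
P₁ = ½(1.529+22.68)×4.7 = 56.89; P₂ = ½(22.68+34.83)×4.6 = 132.3; P_w = ½γ_w h₂² = 103.8.
Total = 56.89+132.3+103.8 = 292.9 kN/m.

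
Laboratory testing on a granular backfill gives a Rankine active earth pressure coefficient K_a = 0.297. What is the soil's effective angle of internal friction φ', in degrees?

K_a = tan²(45° − φ/2) ⇒ 45° − φ/2 = arctan(√0.297) = 28.59°.
φ = 2(45° − 28.59°) = 32.82°.

32.8°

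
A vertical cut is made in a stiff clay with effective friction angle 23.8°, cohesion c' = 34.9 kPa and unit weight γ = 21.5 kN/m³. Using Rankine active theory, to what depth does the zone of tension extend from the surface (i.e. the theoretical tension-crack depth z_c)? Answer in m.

K_a = tan²(45° − 23.8°/2) = 0.4250; √K_a = 0.6519.
The active pressure is zero where K_a γ z = 2c√K_a, so z_c = 2c/(γ√K_a) = 2×34.9/(21.5×0.6519) = 4.980 m.

4.98 m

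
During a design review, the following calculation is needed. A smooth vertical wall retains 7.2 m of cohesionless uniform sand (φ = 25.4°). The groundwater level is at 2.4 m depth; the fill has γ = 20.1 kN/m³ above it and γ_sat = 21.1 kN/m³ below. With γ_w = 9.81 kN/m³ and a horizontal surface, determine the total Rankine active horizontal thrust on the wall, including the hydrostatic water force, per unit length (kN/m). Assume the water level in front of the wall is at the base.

281 kN/m

K_a = tan²(45° − φ/2) = 0.3996.
γ' = 21.1 − 9.81 = 11.29 kN/m³. Depth below WT = 4.8 m.
σ'_h at WT = K_a γ d_w = 19.28 kPa; at base = 19.28 + K_a γ' × 4.8 = 40.94 kPa.
P₁ (0–2.4 m) = ½×19.28×2.4 = 23.13. P₂ (2.4–7.2 m) = ½(19.28+40.94)×4.8 = 144.5.
P_w = ½ γ_w h₂² = 0.5×9.81×4.8² = 113.0. Total = 23.13+144.5+113.0 = 280.7 kN/m.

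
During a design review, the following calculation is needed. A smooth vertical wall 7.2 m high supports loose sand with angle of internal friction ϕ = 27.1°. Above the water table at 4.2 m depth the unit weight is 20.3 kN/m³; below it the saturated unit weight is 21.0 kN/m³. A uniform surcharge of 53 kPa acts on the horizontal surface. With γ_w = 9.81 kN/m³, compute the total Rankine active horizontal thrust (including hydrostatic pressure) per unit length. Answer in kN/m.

K_a = tan²(45° − φ/2) = 0.3741.
γ' = 21.0 − 9.81 = 11.19 kN/m³. h₂ = H − d_w = 3.0 m.
σ'_h: at surface K_a·q = 19.82; at WT K_a(q+γd_w) = 51.72; at base K_a(q+γd_w+γ'h₂) = 64.27 kPa.
P₁ = ½(19.82+51.72)×4.2 = 150.2; P₂ = ½(51.72+64.27)×3.0 = 174.0; P_w = ½γ_w h₂² = 44.14.
Total = 150.2+174.0+44.14 = 368.4 kN/m.

368 kN/m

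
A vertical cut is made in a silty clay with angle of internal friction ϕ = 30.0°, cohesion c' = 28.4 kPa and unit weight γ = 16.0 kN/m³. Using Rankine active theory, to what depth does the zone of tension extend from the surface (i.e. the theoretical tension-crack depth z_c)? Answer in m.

6.15 m

K_a = tan²(45° − 30.0°/2) = 0.3333; √K_a = 0.5774.
The active pressure is zero where K_a γ z = 2c√K_a, so z_c = 2c/(γ√K_a) = 2×28.4/(16.0×0.5774) = 6.149 m.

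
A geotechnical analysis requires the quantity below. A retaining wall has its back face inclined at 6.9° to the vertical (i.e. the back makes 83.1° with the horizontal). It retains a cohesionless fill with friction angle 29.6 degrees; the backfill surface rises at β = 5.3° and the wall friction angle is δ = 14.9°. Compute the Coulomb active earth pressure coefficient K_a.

0.383

K_a = sin²(α+φ) / [sin²α · sin(α−δ) · (1 + √{sin(φ+δ)sin(φ−β) / (sin(α−δ)sin(α+β))})²].
With α = 83.1°, φ = 29.6°, δ = 14.9°, β = 5.3°: K_a = 0.3834.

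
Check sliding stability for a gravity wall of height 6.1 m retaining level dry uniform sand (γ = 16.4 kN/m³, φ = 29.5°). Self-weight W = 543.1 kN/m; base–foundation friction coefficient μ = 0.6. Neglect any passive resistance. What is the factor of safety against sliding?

K_a = tan²(45° − 29.5°/2) = 0.3401.
P_a = ½K_aγH² = 0.5×0.3401×16.4×6.1² = 103.8 kN/m, acting at H/3 = 2.033 m above the base.
FS_sliding = μW / P_a = 0.6×543.1 / 103.8 = 3.140.

3.14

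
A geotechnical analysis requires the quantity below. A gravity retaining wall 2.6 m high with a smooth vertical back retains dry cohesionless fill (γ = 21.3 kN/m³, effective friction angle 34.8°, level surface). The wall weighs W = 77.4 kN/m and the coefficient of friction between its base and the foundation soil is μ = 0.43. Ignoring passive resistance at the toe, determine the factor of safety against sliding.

1.69

K_a = tan²(45° − 34.8°/2) = 0.2733.
P_a = ½K_aγH² = 0.5×0.2733×21.3×2.6² = 19.68 kN/m, acting at H/3 = 0.8667 m above the base.
FS_sliding = μW / P_a = 0.43×77.4 / 19.68 = 1.691.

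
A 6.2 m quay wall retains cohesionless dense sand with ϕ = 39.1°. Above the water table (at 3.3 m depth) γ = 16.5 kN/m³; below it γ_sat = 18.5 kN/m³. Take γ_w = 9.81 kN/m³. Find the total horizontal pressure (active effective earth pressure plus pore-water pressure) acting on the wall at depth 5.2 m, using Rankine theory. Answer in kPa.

34.7 kPa

K_a = (1 − sin φ)/(1 + sin φ) = 0.2265.
γ' = 18.5 − 9.81 = 8.690 kN/m³.
Effective vertical stress at 5.2 m: σ'_v = 16.5×3.3 + 8.690×1.90 = 70.96 kPa.
σ'_h = K_a σ'_v = 0.2265 × 70.96 = 16.07 kPa; u = γ_w × 1.90 = 18.64 kPa.
Total σ_h = 16.07 + 18.64 = 34.71 kPa.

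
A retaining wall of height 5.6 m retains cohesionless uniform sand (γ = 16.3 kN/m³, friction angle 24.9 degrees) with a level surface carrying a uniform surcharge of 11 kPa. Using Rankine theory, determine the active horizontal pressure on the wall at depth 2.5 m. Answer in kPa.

K_a = (1 − sin φ)/(1 + sin φ) = 0.4074.
σ_v = γz + q = 16.3 × 2.5 + 11 = 51.75 kPa.
σ_h = K_a σ_v = 0.4074 × 51.75 = 21.08 kPa.

21.1 kPa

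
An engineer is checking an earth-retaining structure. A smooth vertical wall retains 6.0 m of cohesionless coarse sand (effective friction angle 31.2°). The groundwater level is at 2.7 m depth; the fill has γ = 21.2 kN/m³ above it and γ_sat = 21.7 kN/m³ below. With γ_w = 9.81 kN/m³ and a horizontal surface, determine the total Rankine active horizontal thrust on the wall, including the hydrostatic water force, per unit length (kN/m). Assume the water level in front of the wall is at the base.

K_a = tan²(45° − φ/2) = 0.3175.
γ' = 21.7 − 9.81 = 11.89 kN/m³. Depth below WT = 3.3 m.
σ'_h at WT = K_a γ d_w = 18.17 kPa; at base = 18.17 + K_a γ' × 3.3 = 30.63 kPa.
P₁ (0–2.7 m) = ½×18.17×2.7 = 24.53. P₂ (2.7–6.0 m) = ½(18.17+30.63)×3.3 = 80.53.
P_w = ½ γ_w h₂² = 0.5×9.81×3.3² = 53.42. Total = 24.53+80.53+53.42 = 158.5 kN/m.

158 kN/m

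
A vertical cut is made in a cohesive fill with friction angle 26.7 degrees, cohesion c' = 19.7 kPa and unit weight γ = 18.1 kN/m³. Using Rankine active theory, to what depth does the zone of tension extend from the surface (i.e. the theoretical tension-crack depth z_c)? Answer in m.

3.53 m

K_a = tan²(45° − 26.7°/2) = 0.3800; √K_a = 0.6164.
The active pressure is zero where K_a γ z = 2c√K_a, so z_c = 2c/(γ√K_a) = 2×19.7/(18.1×0.6164) = 3.531 m.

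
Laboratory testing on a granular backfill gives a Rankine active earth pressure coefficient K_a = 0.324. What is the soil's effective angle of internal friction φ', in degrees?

30.7°

K_a = tan²(45° − φ/2) ⇒ 45° − φ/2 = arctan(√0.324) = 29.65°.
φ = 2(45° − 29.65°) = 30.70°.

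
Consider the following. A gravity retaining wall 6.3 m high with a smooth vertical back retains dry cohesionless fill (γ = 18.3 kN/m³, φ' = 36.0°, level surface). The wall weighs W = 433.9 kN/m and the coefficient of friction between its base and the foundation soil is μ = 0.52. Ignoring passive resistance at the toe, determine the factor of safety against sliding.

2.39

K_a = tan²(45° − 36.0°/2) = 0.2596.
P_a = ½K_aγH² = 0.5×0.2596×18.3×6.3² = 94.28 kN/m, acting at H/3 = 2.100 m above the base.
FS_sliding = μW / P_a = 0.52×433.9 / 94.28 = 2.393.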